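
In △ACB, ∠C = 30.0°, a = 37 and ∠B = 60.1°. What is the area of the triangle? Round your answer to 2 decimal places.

The third angle is ∠A = 180° − ∠C − ∠B = 89.90°.
Law of sines: c = a·sin C/sin A ≈ 18.5.
Law of sines: b = a·sin B/sin A ≈ 32.075.
Area = ½·a·c·sin B ≈ 296.7.

area ≈ 296.70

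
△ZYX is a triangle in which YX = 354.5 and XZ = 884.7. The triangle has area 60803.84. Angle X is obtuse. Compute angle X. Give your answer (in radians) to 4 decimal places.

2.7434

From area = ½·YX·XZ·sin X, we get sin X = 2·area/(YX·XZ) ≈ 0.38775.
Taking the obtuse solution, ∠X ≈ 2.743 rad.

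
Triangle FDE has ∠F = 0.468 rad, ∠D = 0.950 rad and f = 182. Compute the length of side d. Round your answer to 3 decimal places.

328.178

The third angle is ∠E = π − ∠F − ∠D = 1.724 rad.
Law of sines: d = f·sin D/sin F ≈ 328.18.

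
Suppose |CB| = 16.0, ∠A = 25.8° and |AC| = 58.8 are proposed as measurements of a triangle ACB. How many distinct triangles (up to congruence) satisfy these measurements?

0

|AC|·sin A = 58.8·sin(25.8°) ≈ 25.59.
Since |CB| = 16.0 < 25.59 = |AC| sin A, no triangle exists.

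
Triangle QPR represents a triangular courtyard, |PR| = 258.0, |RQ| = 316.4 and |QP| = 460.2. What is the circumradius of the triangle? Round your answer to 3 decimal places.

By the law of cosines, cos Q = (|RQ|² + |QP|² − |PR|²) / (2·|RQ|·|QP|) ≈ 0.84243, so ∠Q ≈ 32.60°.
Circumradius = |PR|/(2 sin Q) ≈ 239.42.

239.421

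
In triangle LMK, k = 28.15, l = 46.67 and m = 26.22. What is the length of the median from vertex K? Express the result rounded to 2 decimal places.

Median from K: ½√(2·l² + 2·m² − k²) ≈ 35.138.

35.14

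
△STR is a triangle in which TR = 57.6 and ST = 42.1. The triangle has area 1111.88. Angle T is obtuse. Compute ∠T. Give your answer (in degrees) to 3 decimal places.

From area = ½·ST·TR·sin T, we get sin T = 2·area/(ST·TR) ≈ 0.91703.
Taking the obtuse solution, ∠T ≈ 113.50°.

∠T ≈ 113.504°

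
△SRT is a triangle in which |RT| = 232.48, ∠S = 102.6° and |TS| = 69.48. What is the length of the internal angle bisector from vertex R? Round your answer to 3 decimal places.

t_R ≈ 216.727

Law of sines: sin R = |TS|·sin S/|RT| ≈ 0.29167.
Since |RT| ≥ |TS|, only the acute value applies: ∠R ≈ 16.96°.
Then ∠T = 180° − ∠S − ∠R ≈ 60.44°.
Law of sines gives |SR| = |RT|·sin T/sin S ≈ 207.22.
The bisector from R has length 2·|SR|·|RT|·cos(∠R/2)/(|SR|+|RT|) ≈ 216.73.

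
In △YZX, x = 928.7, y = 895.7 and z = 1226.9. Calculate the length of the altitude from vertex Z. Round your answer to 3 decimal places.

674.876

Semiperimeter s = (895.7 + 1226.9 + 928.7)/2 = 1525.7.
Heron's formula: area = √(1525.7·629.95·298.75·596.95) ≈ 4.14e+05.
The altitude from Z has length 2·area/z ≈ 674.88.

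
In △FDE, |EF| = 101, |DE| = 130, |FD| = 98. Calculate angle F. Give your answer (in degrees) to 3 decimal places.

By the law of cosines, cos F = (|EF|² + |FD|² − |DE|²) / (2·|EF|·|FD|) ≈ 0.14675, so ∠F ≈ 81.56°.

81.562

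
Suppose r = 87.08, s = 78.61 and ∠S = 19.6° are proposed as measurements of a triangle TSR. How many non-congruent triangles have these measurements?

2

r·sin S = 87.08·sin(19.6°) ≈ 29.21.
Since r sin S < s < r (29.21 < 78.61 < 87.08), two triangles exist.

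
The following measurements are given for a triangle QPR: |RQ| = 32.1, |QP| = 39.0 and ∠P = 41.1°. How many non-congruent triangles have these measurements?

|QP|·sin P = 39.0·sin(41.1°) ≈ 25.64.
Since |QP| sin P < |RQ| < |QP| (25.64 < 32.1 < 39.0), two triangles exist.

2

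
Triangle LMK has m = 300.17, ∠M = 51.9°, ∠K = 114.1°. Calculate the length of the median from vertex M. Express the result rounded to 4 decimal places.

The third angle is ∠L = 180° − ∠M − ∠K = 14.00°.
Law of sines: l = m·sin L/sin M ≈ 92.279.
Law of sines: k = m·sin K/sin M ≈ 348.19.
Median from M: ½√(2·k² + 2·l² − m²) ≈ 205.79.

m_M ≈ 205.7947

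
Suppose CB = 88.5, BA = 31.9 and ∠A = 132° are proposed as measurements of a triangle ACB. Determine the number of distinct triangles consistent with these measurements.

1

BA·sin A = 31.9·sin(132°) ≈ 23.71.
Since ∠A is not acute, a triangle exists only if CB > BA; here CB > BA, so there is exactly one triangle.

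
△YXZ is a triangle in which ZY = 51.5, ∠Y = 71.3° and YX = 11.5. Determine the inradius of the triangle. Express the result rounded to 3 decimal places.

r ≈ 5.007

By the law of cosines, XZ² = ZY² + YX² − 2·ZY·YX·cos Y = 2404.7, so XZ ≈ 49.038.
Area = ½·ZY·YX·sin Y ≈ 280.49.
Semiperimeter s = (49.038+51.5+11.5)/2 = 56.019.
Inradius = area/s = 280.49/56.019 ≈ 5.0071.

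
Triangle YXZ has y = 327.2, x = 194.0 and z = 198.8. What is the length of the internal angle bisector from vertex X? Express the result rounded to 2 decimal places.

By the law of cosines, cos X = (z² + y² − x²) / (2·z·y) ≈ 0.83743, so ∠X ≈ 33.13°.
The bisector from X has length 2·z·y·cos(∠X/2)/(z+y) ≈ 237.06.

237.06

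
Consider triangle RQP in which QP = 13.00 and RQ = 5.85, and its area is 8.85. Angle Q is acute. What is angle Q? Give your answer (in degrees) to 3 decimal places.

From area = ½·RQ·QP·sin Q, we get sin Q = 2·area/(RQ·QP) ≈ 0.23274.
Taking the acute solution, ∠Q ≈ 13.46°.

13.459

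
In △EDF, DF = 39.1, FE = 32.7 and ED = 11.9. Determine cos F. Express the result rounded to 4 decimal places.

cos F ≈ 0.9606

By the law of cosines, cos F = (DF² + FE² − ED²) / (2·DF·FE) ≈ 0.96064, so ∠F ≈ 16.13°.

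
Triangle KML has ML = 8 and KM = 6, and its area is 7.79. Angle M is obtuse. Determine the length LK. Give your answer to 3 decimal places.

13.813

From area = ½·KM·ML·sin M, we get sin M = 2·area/(KM·ML) ≈ 0.32458.
Taking the obtuse solution, ∠M ≈ 161.06°.
Law of cosines then gives LK ≈ 13.813.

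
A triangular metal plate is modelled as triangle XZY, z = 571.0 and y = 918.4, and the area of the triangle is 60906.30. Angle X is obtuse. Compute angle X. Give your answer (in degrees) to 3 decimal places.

From area = ½·z·y·sin X, we get sin X = 2·area/(z·y) ≈ 0.23229.
Taking the obtuse solution, ∠X ≈ 166.57°.

∠X ≈ 166.568°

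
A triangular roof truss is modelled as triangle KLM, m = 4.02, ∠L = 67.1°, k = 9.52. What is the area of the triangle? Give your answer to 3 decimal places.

Area = ½·m·k·sin L ≈ 17.627.

area ≈ 17.627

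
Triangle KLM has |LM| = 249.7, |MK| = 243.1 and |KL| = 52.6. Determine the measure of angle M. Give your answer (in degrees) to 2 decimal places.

12.16

By the law of cosines, cos M = (|LM|² + |MK|² − |KL|²) / (2·|LM|·|MK|) ≈ 0.97757, so ∠M ≈ 12.16°.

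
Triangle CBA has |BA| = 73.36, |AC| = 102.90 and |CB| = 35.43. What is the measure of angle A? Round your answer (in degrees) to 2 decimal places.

12.93

By the law of cosines, cos A = (|BA|² + |AC|² − |CB|²) / (2·|BA|·|AC|) ≈ 0.97465, so ∠A ≈ 12.93°.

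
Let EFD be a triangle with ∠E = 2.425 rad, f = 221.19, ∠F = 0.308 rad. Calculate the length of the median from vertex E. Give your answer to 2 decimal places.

95.21

The third angle is ∠D = π − ∠E − ∠F = 0.409 rad.
Law of sines: e = f·sin E/sin F ≈ 479.24.
Law of sines: d = f·sin D/sin F ≈ 289.9.
Median from E: ½√(2·f² + 2·d² − e²) ≈ 95.213.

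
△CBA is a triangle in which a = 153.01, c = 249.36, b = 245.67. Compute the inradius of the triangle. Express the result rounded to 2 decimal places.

55.56

Semiperimeter s = (249.36 + 245.67 + 153.01)/2 = 324.02.
Heron's formula: area = √(324.02·74.66·78.35·171.01) ≈ 18004.
Inradius = area/s = 18004/324.02 ≈ 55.563.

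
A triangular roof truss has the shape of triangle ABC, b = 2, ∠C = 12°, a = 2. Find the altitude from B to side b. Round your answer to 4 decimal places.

0.4158

By the law of cosines, c² = a² + b² − 2·a·b·cos C = 0.17482, so c ≈ 0.41811.
Area = ½·a·b·sin C ≈ 0.41582.
The altitude from B has length 2·area/b ≈ 0.41582.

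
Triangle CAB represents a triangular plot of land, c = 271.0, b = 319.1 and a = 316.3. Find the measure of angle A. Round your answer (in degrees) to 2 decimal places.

By the law of cosines, cos A = (b² + c² − a²) / (2·b·c) ≈ 0.43492, so ∠A ≈ 64.22°.

∠A ≈ 64.22°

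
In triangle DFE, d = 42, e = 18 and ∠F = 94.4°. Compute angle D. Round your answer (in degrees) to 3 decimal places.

∠D ≈ 63.125°

By the law of cosines, f² = e² + d² − 2·e·d·cos F = 2204, so f ≈ 46.947.
Law of cosines again: cos D = (f² + e² − d²)/(2·f·e) ≈ 0.45205, so ∠D ≈ 63.12°.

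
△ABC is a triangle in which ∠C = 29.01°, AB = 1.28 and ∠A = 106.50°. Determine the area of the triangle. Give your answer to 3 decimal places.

The third angle is ∠B = 180° − ∠C − ∠A = 44.49°.
Law of sines: BC = AB·sin A/sin C ≈ 2.5307.
Law of sines: CA = AB·sin B/sin C ≈ 1.8496.
Area = ½·AB·BC·sin B ≈ 1.135.

1.135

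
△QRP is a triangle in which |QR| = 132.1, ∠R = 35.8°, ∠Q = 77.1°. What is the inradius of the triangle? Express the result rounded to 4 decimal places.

30.3610

The third angle is ∠P = 180° − ∠Q − ∠R = 67.10°.
Law of sines: |RP| = |QR|·sin Q/sin P ≈ 139.78.
Law of sines: |PQ| = |QR|·sin R/sin P ≈ 83.884.
Area = ½·|QR|·|RP|·sin R ≈ 5400.7.
Semiperimeter s = (139.78+83.884+132.1)/2 = 177.88.
Inradius = area/s = 5400.7/177.88 ≈ 30.361.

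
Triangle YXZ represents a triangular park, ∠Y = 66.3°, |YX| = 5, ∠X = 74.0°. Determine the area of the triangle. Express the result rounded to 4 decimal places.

The third angle is ∠Z = 180° − ∠Y − ∠X = 39.70°.
Law of sines: |XZ| = |YX|·sin Y/sin Z ≈ 7.1674.
Law of sines: |ZY| = |YX|·sin X/sin Z ≈ 7.5243.
Area = ½·|YX|·|XZ|·sin X ≈ 17.224.

17.2244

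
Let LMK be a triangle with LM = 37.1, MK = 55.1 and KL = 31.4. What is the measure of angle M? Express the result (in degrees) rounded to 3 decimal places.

33.061

By the law of cosines, cos M = (LM² + MK² − KL²) / (2·LM·MK) ≈ 0.83809, so ∠M ≈ 33.06°.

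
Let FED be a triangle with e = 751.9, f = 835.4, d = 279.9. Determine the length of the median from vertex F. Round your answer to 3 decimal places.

m_F ≈ 383.895

Median from F: ½√(2·e² + 2·d² − f²) ≈ 383.9.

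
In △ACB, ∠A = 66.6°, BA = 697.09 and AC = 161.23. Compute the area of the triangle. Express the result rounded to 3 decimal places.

Area = ½·BA·AC·sin A ≈ 51574.

51574.057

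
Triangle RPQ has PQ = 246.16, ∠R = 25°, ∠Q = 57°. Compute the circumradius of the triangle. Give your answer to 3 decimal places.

The third angle is ∠P = 180° − ∠Q − ∠R = 98.00°.
Law of sines: QR = PQ·sin P/sin R ≈ 576.8.
Law of sines: RP = PQ·sin Q/sin R ≈ 488.5.
Circumradius = PQ/(2 sin R) ≈ 291.23.

291.232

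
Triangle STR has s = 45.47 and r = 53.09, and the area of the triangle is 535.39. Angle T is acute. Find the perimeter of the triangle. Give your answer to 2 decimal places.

122.20

From area = ½·r·s·sin T, we get sin T = 2·area/(r·s) ≈ 0.44357.
Taking the acute solution, ∠T ≈ 26.33°.
Law of cosines then gives t ≈ 23.644.
Perimeter = 45.47 + 23.644 + 53.09 = 122.2.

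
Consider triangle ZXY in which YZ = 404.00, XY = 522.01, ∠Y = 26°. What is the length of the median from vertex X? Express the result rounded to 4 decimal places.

By the law of cosines, ZX² = XY² + YZ² − 2·XY·YZ·cos Y = 56613, so ZX ≈ 237.94.
Median from X: ½√(2·ZX² + 2·XY² − YZ²) ≈ 351.78.

m_X ≈ 351.7811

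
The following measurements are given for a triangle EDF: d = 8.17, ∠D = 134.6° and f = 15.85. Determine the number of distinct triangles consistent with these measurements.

f·sin D = 15.85·sin(134.6°) ≈ 11.29.
Since ∠D is not acute, a triangle exists only if d > f; here d ≤ f, so there is no triangle.

0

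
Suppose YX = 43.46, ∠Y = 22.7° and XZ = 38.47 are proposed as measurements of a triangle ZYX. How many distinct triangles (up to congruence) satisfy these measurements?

YX·sin Y = 43.46·sin(22.7°) ≈ 16.77.
Since YX sin Y < XZ < YX (16.77 < 38.47 < 43.46), two triangles exist.

2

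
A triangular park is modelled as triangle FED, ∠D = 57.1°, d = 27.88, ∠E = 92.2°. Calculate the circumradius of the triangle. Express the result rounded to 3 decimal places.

The third angle is ∠F = 180° − ∠E − ∠D = 30.70°.
Law of sines: f = d·sin F/sin D ≈ 16.953.
Law of sines: e = d·sin E/sin D ≈ 33.181.
Circumradius = d/(2 sin D) ≈ 16.603.

R ≈ 16.603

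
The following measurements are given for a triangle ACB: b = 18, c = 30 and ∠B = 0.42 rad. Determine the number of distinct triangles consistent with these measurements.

2

c·sin B = 30·sin(0.42 rad) ≈ 12.23.
Since c sin B < b < c (12.23 < 18 < 30), two triangles exist.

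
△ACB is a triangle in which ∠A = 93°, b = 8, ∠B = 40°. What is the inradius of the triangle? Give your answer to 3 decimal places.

The third angle is ∠C = 180° − ∠B − ∠A = 47.00°.
Law of sines: a = b·sin A/sin B ≈ 12.429.
Law of sines: c = b·sin C/sin B ≈ 9.1023.
Area = ½·b·a·sin C ≈ 36.359.
Semiperimeter s = (12.429+9.1023+8)/2 = 14.766.
Inradius = area/s = 36.359/14.766 ≈ 2.4624.

r ≈ 2.462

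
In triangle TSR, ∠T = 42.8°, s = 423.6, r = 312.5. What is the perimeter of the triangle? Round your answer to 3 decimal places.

perimeter ≈ 1023.916

By the law of cosines, t² = s² + r² − 2·s·r·cos T = 82838, so t ≈ 287.82.
Semiperimeter p = (287.82+423.6+312.5)/2 = 511.96.
Perimeter = 287.82 + 423.6 + 312.5 = 1023.9.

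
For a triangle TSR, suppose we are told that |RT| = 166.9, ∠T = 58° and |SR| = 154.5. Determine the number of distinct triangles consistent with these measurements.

|RT|·sin T = 166.9·sin(58°) ≈ 141.5.
Since |RT| sin T < |SR| < |RT| (141.5 < 154.5 < 166.9), two triangles exist.

2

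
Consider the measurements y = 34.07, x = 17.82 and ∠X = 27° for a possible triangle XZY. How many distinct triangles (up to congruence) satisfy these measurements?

y·sin X = 34.07·sin(27°) ≈ 15.47.
Since y sin X < x < y (15.47 < 17.82 < 34.07), two triangles exist.

2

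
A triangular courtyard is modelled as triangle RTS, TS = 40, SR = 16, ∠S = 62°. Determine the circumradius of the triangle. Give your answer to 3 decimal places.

20.062

By the law of cosines, RT² = TS² + SR² − 2·TS·SR·cos S = 1255.1, so RT ≈ 35.427.
Area = ½·TS·SR·sin S ≈ 282.54.
Circumradius = RT/(2 sin S) ≈ 20.062.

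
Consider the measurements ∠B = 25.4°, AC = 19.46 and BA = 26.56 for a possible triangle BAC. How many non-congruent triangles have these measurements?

2

BA·sin B = 26.56·sin(25.4°) ≈ 11.39.
Since BA sin B < AC < BA (11.39 < 19.46 < 26.56), two triangles exist.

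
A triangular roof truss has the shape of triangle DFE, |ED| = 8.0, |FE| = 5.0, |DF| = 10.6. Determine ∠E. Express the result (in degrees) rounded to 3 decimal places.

∠E ≈ 106.978°

By the law of cosines, cos E = (|FE|² + |ED|² − |DF|²) / (2·|FE|·|ED|) ≈ -0.29200, so ∠E ≈ 106.98°.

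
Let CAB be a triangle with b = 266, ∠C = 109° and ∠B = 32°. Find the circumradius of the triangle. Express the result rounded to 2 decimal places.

The third angle is ∠A = 180° − ∠B − ∠C = 39.00°.
Law of sines: c = b·sin C/sin B ≈ 474.62.
Law of sines: a = b·sin A/sin B ≈ 315.9.
Circumradius = b/(2 sin B) ≈ 250.98.

R ≈ 250.98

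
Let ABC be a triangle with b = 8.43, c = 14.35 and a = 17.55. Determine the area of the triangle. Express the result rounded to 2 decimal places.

59.99

Semiperimeter s = (17.55 + 8.43 + 14.35)/2 = 20.165.
Heron's formula: area = √(20.165·2.615·11.735·5.815) ≈ 59.986.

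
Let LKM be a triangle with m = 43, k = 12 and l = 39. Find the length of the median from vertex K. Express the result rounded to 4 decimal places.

40.6079

Median from K: ½√(2·m² + 2·l² − k²) ≈ 40.608.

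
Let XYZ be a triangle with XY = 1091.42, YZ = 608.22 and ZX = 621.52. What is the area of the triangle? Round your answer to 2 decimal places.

area ≈ 154594.73

Semiperimeter s = (608.22 + 621.52 + 1091.4)/2 = 1160.6.
Heron's formula: area = √(1160.6·552.36·539.06·69.16) ≈ 1.5459e+05.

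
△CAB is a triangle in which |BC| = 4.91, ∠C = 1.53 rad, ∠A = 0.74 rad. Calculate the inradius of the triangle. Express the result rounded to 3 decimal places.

r ≈ 1.540

The third angle is ∠B = π − ∠C − ∠A = 0.872 rad.
Law of sines: |AB| = |BC|·sin C/sin A ≈ 7.2757.
Law of sines: |CA| = |BC|·sin B/sin A ≈ 5.5731.
Area = ½·|BC|·|AB|·sin B ≈ 13.671.
Semiperimeter s = (7.2757+4.91+5.5731)/2 = 8.8794.
Inradius = area/s = 13.671/8.8794 ≈ 1.5396.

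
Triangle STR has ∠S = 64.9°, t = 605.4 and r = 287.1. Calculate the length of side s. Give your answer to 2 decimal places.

549.07

By the law of cosines, s² = t² + r² − 2·t·r·cos S = 3.0148e+05, so s ≈ 549.07.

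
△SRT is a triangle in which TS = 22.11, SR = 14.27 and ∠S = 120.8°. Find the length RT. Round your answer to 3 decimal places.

By the law of cosines, RT² = TS² + SR² − 2·TS·SR·cos S = 1015.6, so RT ≈ 31.868.

31.868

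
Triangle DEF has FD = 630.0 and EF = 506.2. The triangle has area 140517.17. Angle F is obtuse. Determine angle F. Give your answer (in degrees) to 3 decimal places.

118.207

From area = ½·EF·FD·sin F, we get sin F = 2·area/(EF·FD) ≈ 0.88125.
Taking the obtuse solution, ∠F ≈ 118.21°.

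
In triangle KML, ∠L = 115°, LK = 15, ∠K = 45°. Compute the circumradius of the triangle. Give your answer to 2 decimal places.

R ≈ 21.93

The third angle is ∠M = 180° − ∠L − ∠K = 20.00°.
Law of sines: ML = LK·sin K/sin M ≈ 31.012.
Law of sines: KM = LK·sin L/sin M ≈ 39.748.
Circumradius = LK/(2 sin M) ≈ 21.929.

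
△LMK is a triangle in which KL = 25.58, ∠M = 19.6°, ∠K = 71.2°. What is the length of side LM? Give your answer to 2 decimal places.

72.19

The third angle is ∠L = 180° − ∠M − ∠K = 89.20°.
Law of sines: LM = KL·sin K/sin M ≈ 72.187.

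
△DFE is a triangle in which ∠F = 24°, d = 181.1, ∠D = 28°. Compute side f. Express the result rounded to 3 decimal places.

The third angle is ∠E = 180° − ∠D − ∠F = 128.00°.
Law of sines: f = d·sin F/sin D ≈ 156.9.

156.900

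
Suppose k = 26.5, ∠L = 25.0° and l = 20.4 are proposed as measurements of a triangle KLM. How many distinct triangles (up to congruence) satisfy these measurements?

k·sin L = 26.5·sin(25.0°) ≈ 11.2.
Since k sin L < l < k (11.2 < 20.4 < 26.5), two triangles exist.

2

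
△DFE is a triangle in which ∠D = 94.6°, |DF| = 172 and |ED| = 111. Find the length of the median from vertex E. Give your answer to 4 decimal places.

By the law of cosines, |FE|² = |ED|² + |DF|² − 2·|ED|·|DF|·cos D = 44967, so |FE| ≈ 212.05.
Median from E: ½√(2·|FE|² + 2·|ED|² − |DF|²) ≈ 145.77.

145.7675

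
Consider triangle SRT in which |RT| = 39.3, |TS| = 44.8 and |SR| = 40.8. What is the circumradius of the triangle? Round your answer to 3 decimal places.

By the law of cosines, cos S = (|TS|² + |SR|² − |RT|²) / (2·|TS|·|SR|) ≈ 0.58189, so ∠S ≈ 54.42°.
Circumradius = |RT|/(2 sin S) ≈ 24.162.

24.162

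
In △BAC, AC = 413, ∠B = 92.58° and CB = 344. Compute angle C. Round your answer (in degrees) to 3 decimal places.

Law of sines: sin A = CB·sin B/AC ≈ 0.83209.
Since AC ≥ CB, only the acute value applies: ∠A ≈ 56.31°.
Then ∠C = 180° − ∠B − ∠A ≈ 31.11°.

∠C ≈ 31.106°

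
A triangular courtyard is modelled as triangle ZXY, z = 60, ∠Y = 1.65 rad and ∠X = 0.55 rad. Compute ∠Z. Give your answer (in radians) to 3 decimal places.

The third angle is ∠Z = π − ∠X − ∠Y = 0.942 rad.

0.942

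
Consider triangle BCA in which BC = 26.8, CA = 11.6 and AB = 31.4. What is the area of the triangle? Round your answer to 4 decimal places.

Semiperimeter s = (11.6 + 31.4 + 26.8)/2 = 34.9.
Heron's formula: area = √(34.9·23.3·3.5·8.1) ≈ 151.83.

151.8334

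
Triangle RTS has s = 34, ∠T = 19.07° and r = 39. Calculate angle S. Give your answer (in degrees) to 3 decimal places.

∠S ≈ 58.281°

By the law of cosines, t² = s² + r² − 2·s·r·cos T = 170.54, so t ≈ 13.059.
Law of cosines again: cos S = (r² + t² − s²)/(2·r·t) ≈ 0.52576, so ∠S ≈ 58.28°.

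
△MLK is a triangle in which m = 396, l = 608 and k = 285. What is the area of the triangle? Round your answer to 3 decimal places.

area ≈ 45842.737

Semiperimeter s = (396 + 608 + 285)/2 = 644.5.
Heron's formula: area = √(644.5·248.5·36.5·359.5) ≈ 45843.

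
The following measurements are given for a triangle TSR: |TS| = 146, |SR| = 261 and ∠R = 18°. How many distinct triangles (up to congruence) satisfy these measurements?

|SR|·sin R = 261·sin(18°) ≈ 80.65.
Since |SR| sin R < |TS| < |SR| (80.65 < 146 < 261), two triangles exist.

2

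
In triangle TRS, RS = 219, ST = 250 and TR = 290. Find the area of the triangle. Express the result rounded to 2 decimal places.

26569.89

Semiperimeter s = (219 + 250 + 290)/2 = 379.5.
Heron's formula: area = √(379.5·160.5·129.5·89.5) ≈ 26570.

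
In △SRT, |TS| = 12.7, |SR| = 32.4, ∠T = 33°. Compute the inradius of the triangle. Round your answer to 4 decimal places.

Law of sines: sin R = |TS|·sin T/|SR| ≈ 0.21349.
Since |SR| ≥ |TS|, only the acute value applies: ∠R ≈ 12.33°.
Then ∠S = 180° − ∠T − ∠R ≈ 134.67°.
Law of sines gives |RT| = |SR|·sin S/sin T ≈ 42.304.
Area = ½·|SR|·|TS|·sin S ≈ 146.31.
Semiperimeter s = (42.304+12.7+32.4)/2 = 43.702.
Inradius = area/s = 146.31/43.702 ≈ 3.3478.

r ≈ 3.3478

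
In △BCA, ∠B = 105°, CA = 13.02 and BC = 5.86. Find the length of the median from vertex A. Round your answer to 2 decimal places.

11.33

Law of sines: sin A = BC·sin B/CA ≈ 0.43474.
Since CA ≥ BC, only the acute value applies: ∠A ≈ 25.77°.
Then ∠C = 180° − ∠B − ∠A ≈ 49.23°.
Law of sines gives AB = CA·sin C/sin B ≈ 10.209.
Median from A: ½√(2·CA² + 2·AB² − BC²) ≈ 11.326.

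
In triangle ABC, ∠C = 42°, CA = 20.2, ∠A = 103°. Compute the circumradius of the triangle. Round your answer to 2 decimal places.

17.61

The third angle is ∠B = 180° − ∠C − ∠A = 35.00°.
Law of sines: BC = CA·sin A/sin B ≈ 34.315.
Law of sines: AB = CA·sin C/sin B ≈ 23.565.
Circumradius = CA/(2 sin B) ≈ 17.609.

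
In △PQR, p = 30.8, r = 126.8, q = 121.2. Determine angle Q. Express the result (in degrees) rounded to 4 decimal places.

By the law of cosines, cos Q = (r² + p² − q²) / (2·r·p) ≈ 0.29925, so ∠Q ≈ 72.59°.

72.5872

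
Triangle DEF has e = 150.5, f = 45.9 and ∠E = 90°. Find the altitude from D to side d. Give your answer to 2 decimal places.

Law of sines: sin F = f·sin E/e ≈ 0.30498.
Since e ≥ f, only the acute value applies: ∠F ≈ 17.76°.
Then ∠D = 180° − ∠E − ∠F ≈ 72.24°.
Law of sines gives d = e·sin D/sin E ≈ 143.33.
Area = ½·e·f·sin D ≈ 3289.4.
The altitude from D has length 2·area/d ≈ 45.9.

45.90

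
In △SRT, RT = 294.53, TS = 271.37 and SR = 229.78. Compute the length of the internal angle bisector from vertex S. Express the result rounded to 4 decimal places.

t_S ≈ 202.0341

By the law of cosines, cos S = (TS² + SR² − RT²) / (2·TS·SR) ≈ 0.31828, so ∠S ≈ 71.44°.
The bisector from S has length 2·TS·SR·cos(∠S/2)/(TS+SR) ≈ 202.03.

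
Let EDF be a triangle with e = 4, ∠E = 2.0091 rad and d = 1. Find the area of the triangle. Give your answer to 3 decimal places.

area ≈ 1.572

Law of sines: sin D = d·sin E/e ≈ 0.22637.
Since e ≥ d, only the acute value applies: ∠D ≈ 0.2283 rad.
Then ∠F = π − ∠E − ∠D ≈ 0.9041 rad.
Law of sines gives f = e·sin F/sin E ≈ 3.4718.
Area = ½·e·d·sin F ≈ 1.5718.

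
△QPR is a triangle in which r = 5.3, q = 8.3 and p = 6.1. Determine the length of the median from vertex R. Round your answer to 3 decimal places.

m_R ≈ 6.784

Median from R: ½√(2·q² + 2·p² − r²) ≈ 6.7844.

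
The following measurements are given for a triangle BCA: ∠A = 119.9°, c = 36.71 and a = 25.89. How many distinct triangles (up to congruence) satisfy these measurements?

c·sin A = 36.71·sin(119.9°) ≈ 31.82.
Since ∠A is not acute, a triangle exists only if a > c; here a ≤ c, so there is no triangle.

0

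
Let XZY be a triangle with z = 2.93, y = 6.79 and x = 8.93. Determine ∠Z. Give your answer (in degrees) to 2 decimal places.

By the law of cosines, cos Z = (y² + x² − z²) / (2·y·x) ≈ 0.96697, so ∠Z ≈ 14.77°.

14.77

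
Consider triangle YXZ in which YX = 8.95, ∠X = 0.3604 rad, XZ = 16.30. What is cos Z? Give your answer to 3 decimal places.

0.929

By the law of cosines, ZY² = YX² + XZ² − 2·YX·XZ·cos X = 72.767, so ZY ≈ 8.5304.
Law of cosines again: cos Z = (XZ² + ZY² − YX²)/(2·XZ·ZY) ≈ 0.92903, so ∠Z ≈ 0.3790 rad.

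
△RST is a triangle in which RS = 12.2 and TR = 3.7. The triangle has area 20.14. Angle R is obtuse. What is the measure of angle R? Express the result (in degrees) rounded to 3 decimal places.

∠R ≈ 116.832°

From area = ½·TR·RS·sin R, we get sin R = 2·area/(TR·RS) ≈ 0.89233.
Taking the obtuse solution, ∠R ≈ 116.83°.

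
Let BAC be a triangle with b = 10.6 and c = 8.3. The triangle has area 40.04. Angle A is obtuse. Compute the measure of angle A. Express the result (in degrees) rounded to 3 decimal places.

From area = ½·c·b·sin A, we get sin A = 2·area/(c·b) ≈ 0.91021.
Taking the obtuse solution, ∠A ≈ 114.47°.

114.466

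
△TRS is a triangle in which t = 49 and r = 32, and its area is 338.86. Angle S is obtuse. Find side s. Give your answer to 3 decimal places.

From area = ½·t·r·sin S, we get sin S = 2·area/(t·r) ≈ 0.43222.
Taking the obtuse solution, ∠S ≈ 2.6946 rad.
Law of cosines then gives s ≈ 79.076.

79.076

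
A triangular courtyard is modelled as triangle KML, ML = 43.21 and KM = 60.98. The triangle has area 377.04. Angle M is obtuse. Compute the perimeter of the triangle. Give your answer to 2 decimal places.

From area = ½·KM·ML·sin M, we get sin M = 2·area/(KM·ML) ≈ 0.28618.
Taking the obtuse solution, ∠M ≈ 163.37°.
Law of cosines then gives LK ≈ 103.13.
Perimeter = 43.21 + 103.13 + 60.98 = 207.32.

207.32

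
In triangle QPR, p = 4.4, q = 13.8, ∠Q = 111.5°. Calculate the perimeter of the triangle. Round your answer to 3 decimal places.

Law of sines: sin P = p·sin Q/q ≈ 0.29665.
Since q ≥ p, only the acute value applies: ∠P ≈ 17.26°.
Then ∠R = 180° − ∠Q − ∠P ≈ 51.24°.
Law of sines gives r = q·sin R/sin Q ≈ 11.566.
Semiperimeter s = (13.8+4.4+11.566)/2 = 14.883.
Perimeter = 13.8 + 4.4 + 11.566 = 29.766.

29.766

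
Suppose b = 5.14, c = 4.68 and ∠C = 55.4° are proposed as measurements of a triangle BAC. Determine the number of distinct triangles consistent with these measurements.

2

b·sin C = 5.14·sin(55.4°) ≈ 4.231.
Since b sin C < c < b (4.231 < 4.68 < 5.14), two triangles exist.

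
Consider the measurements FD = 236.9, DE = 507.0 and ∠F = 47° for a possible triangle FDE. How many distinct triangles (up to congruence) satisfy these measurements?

1

FD·sin F = 236.9·sin(47°) ≈ 173.3.
Since DE ≥ FD, exactly one triangle exists.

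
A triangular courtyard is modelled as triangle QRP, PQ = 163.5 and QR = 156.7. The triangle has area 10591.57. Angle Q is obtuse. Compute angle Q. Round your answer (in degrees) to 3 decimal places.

From area = ½·PQ·QR·sin Q, we get sin Q = 2·area/(PQ·QR) ≈ 0.82681.
Taking the obtuse solution, ∠Q ≈ 124.23°.

∠Q ≈ 124.228°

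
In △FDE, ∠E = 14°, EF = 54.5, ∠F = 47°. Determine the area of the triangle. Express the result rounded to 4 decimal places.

area ≈ 300.4321

The third angle is ∠D = 180° − ∠E − ∠F = 119.00°.
Law of sines: DE = EF·sin F/sin D ≈ 45.573.
Law of sines: FD = EF·sin E/sin D ≈ 15.075.
Area = ½·EF·DE·sin E ≈ 300.43.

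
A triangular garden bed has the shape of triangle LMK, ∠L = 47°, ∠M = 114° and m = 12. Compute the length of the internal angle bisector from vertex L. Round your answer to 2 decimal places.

5.78

The third angle is ∠K = 180° − ∠L − ∠M = 19.00°.
Law of sines: l = m·sin L/sin M ≈ 9.6068.
Law of sines: k = m·sin K/sin M ≈ 4.2765.
The bisector from L has length 2·m·k·cos(∠L/2)/(m+k) ≈ 5.7828.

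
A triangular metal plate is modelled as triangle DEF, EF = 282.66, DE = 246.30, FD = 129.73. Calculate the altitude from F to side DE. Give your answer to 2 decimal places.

129.64

Semiperimeter s = (282.66 + 129.73 + 246.3)/2 = 329.35.
Heron's formula: area = √(329.35·46.685·199.62·83.045) ≈ 15965.
The altitude from F has length 2·area/DE ≈ 129.64.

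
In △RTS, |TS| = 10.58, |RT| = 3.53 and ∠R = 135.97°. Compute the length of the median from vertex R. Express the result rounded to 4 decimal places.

Law of sines: sin S = |RT|·sin R/|TS| ≈ 0.23190.
Since |TS| ≥ |RT|, only the acute value applies: ∠S ≈ 13.41°.
Then ∠T = 180° − ∠R − ∠S ≈ 30.62°.
Law of sines gives |SR| = |TS|·sin T/sin R ≈ 7.7536.
Median from R: ½√(2·|SR|² + 2·|RT|² − |TS|²) ≈ 2.8819.

m_R ≈ 2.8819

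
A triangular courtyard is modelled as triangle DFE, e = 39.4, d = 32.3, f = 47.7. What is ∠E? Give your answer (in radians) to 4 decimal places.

By the law of cosines, cos E = (d² + f² − e²) / (2·d·f) ≈ 0.57318, so ∠E ≈ 0.960 rad.

0.9604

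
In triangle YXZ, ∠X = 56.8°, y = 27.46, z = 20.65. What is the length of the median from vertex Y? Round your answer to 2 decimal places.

m_Y ≈ 17.45

By the law of cosines, x² = z² + y² − 2·z·y·cos X = 559.48, so x ≈ 23.653.
Median from Y: ½√(2·x² + 2·z² − y²) ≈ 17.448.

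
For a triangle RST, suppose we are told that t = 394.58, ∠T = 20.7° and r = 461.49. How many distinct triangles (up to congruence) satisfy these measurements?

r·sin T = 461.49·sin(20.7°) ≈ 163.1.
Since r sin T < t < r (163.1 < 394.58 < 461.49), two triangles exist.

2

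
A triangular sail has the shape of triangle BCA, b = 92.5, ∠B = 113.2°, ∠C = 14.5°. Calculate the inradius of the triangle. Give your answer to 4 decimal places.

r ≈ 9.3459

The third angle is ∠A = 180° − ∠B − ∠C = 52.30°.
Law of sines: c = b·sin C/sin B ≈ 25.198.
Law of sines: a = b·sin A/sin B ≈ 79.627.
Area = ½·b·c·sin A ≈ 922.09.
Semiperimeter s = (92.5+25.198+79.627)/2 = 98.662.
Inradius = area/s = 922.09/98.662 ≈ 9.3459.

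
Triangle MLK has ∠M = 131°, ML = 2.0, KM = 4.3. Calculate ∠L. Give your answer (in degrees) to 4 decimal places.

33.9461

By the law of cosines, LK² = KM² + ML² − 2·KM·ML·cos M = 33.774, so LK ≈ 5.8116.
Law of cosines again: cos L = (ML² + LK² − KM²)/(2·ML·LK) ≈ 0.82956, so ∠L ≈ 33.95°.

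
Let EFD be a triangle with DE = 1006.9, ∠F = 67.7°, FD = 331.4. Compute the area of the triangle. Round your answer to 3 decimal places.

Law of sines: sin E = FD·sin F/DE ≈ 0.30451.
Since DE ≥ FD, only the acute value applies: ∠E ≈ 17.73°.
Then ∠D = 180° − ∠F − ∠E ≈ 94.57°.
Law of sines gives EF = DE·sin D/sin F ≈ 1084.8.
Area = ½·DE·FD·sin D ≈ 1.6631e+05.

area ≈ 166312.633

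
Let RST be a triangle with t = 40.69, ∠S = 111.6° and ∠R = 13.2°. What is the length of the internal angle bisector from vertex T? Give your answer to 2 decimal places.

The third angle is ∠T = 180° − ∠R − ∠S = 55.20°.
Law of sines: r = t·sin R/sin T ≈ 11.315.
Law of sines: s = t·sin S/sin T ≈ 46.073.
The bisector from T has length 2·r·s·cos(∠T/2)/(r+s) ≈ 16.101.

t_T ≈ 16.10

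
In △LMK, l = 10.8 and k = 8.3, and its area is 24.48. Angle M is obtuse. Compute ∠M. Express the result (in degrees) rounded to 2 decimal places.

From area = ½·k·l·sin M, we get sin M = 2·area/(k·l) ≈ 0.54618.
Taking the obtuse solution, ∠M ≈ 146.89°.

∠M ≈ 146.89°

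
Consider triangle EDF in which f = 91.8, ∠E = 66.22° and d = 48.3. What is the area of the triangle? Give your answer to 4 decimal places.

Area = ½·d·f·sin E ≈ 2028.8.

2028.7503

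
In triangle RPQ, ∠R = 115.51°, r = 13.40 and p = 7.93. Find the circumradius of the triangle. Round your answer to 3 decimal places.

7.424

Law of sines: sin P = p·sin R/r ≈ 0.53410.
Since r ≥ p, only the acute value applies: ∠P ≈ 32.28°.
Then ∠Q = 180° − ∠R − ∠P ≈ 32.21°.
Law of sines gives q = r·sin Q/sin R ≈ 7.9135.
Circumradius = r/(2 sin R) ≈ 7.4237.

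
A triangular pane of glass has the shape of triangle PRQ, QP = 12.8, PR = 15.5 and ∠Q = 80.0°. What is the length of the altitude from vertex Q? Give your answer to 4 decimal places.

h_Q ≈ 9.1428

Law of sines: sin R = QP·sin Q/PR ≈ 0.81326.
Since PR ≥ QP, only the acute value applies: ∠R ≈ 54.42°.
Then ∠P = 180° − ∠Q − ∠R ≈ 45.58°.
Law of sines gives RQ = PR·sin P/sin Q ≈ 11.242.
Area = ½·PR·QP·sin P ≈ 70.857.
The altitude from Q has length 2·area/PR ≈ 9.1428.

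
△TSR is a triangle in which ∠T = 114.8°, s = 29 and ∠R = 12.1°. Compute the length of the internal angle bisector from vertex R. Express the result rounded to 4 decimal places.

30.6641

The third angle is ∠S = 180° − ∠R − ∠T = 53.10°.
Law of sines: t = s·sin T/sin S ≈ 32.92.
Law of sines: r = s·sin R/sin S ≈ 7.6017.
The bisector from R has length 2·t·s·cos(∠R/2)/(t+s) ≈ 30.664.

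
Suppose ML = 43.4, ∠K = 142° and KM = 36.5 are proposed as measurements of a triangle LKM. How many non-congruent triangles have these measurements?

KM·sin K = 36.5·sin(142°) ≈ 22.47.
Since ∠K is not acute, a triangle exists only if ML > KM; here ML > KM, so there is exactly one triangle.

1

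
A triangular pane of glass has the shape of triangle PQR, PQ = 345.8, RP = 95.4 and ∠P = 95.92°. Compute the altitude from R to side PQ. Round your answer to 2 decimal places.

h_R ≈ 94.89

By the law of cosines, QR² = RP² + PQ² − 2·RP·PQ·cos P = 1.3548e+05, so QR ≈ 368.08.
Area = ½·RP·PQ·sin P ≈ 16407.
The altitude from R has length 2·area/PQ ≈ 94.891.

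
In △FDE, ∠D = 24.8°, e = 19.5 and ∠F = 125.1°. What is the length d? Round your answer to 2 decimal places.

16.31

The third angle is ∠E = 180° − ∠F − ∠D = 30.10°.
Law of sines: d = e·sin D/sin E ≈ 16.309.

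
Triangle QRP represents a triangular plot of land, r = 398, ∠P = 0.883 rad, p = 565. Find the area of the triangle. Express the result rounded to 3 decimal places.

area ≈ 111727.075

Law of sines: sin R = r·sin P/p ≈ 0.54427.
Since p ≥ r, only the acute value applies: ∠R ≈ 0.576 rad.
Then ∠Q = π − ∠P − ∠R ≈ 1.683 rad.
Law of sines gives q = p·sin Q/sin P ≈ 726.65.
Area = ½·p·r·sin Q ≈ 1.1173e+05.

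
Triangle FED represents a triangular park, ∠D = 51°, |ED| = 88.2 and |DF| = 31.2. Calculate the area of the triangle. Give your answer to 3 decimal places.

Area = ½·|ED|·|DF|·sin D ≈ 1069.3.

1069.291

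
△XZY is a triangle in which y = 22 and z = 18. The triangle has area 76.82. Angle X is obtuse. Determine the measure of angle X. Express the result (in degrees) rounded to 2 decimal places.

∠X ≈ 157.17°

From area = ½·z·y·sin X, we get sin X = 2·area/(z·y) ≈ 0.38798.
Taking the obtuse solution, ∠X ≈ 157.17°.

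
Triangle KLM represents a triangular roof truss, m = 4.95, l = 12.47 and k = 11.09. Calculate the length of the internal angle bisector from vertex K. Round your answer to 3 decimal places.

t_K ≈ 6.059

By the law of cosines, cos K = (l² + m² − k²) / (2·l·m) ≈ 0.46184, so ∠K ≈ 1.091 rad.
The bisector from K has length 2·l·m·cos(∠K/2)/(l+m) ≈ 6.0588.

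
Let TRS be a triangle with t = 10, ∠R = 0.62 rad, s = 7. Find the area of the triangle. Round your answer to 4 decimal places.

20.3362

Area = ½·s·t·sin R ≈ 20.336.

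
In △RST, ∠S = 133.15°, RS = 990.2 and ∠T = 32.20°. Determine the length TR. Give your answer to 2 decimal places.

The third angle is ∠R = 180° − ∠S − ∠T = 14.65°.
Law of sines: TR = RS·sin S/sin T ≈ 1355.7.

1355.69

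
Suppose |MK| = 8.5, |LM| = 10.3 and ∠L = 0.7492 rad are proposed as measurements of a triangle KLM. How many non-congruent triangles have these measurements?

|LM|·sin L = 10.3·sin(0.7492 rad) ≈ 7.015.
Since |LM| sin L < |MK| < |LM| (7.015 < 8.5 < 10.3), two triangles exist.

2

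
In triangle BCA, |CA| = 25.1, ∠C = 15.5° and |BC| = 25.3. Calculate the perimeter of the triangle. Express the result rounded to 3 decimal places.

By the law of cosines, |AB|² = |BC|² + |CA|² − 2·|BC|·|CA|·cos C = 46.232, so |AB| ≈ 6.7994.
Semiperimeter s = (25.1+6.7994+25.3)/2 = 28.6.
Perimeter = 25.1 + 6.7994 + 25.3 = 57.199.

57.199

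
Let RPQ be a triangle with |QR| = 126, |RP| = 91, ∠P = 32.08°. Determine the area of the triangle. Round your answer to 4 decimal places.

Law of sines: sin Q = |RP|·sin P/|QR| ≈ 0.38357.
Since |QR| ≥ |RP|, only the acute value applies: ∠Q ≈ 22.56°.
Then ∠R = 180° − ∠P − ∠Q ≈ 125.36°.
Law of sines gives |PQ| = |QR|·sin R/sin P ≈ 193.47.
Area = ½·|QR|·|RP|·sin R ≈ 4675.2.

area ≈ 4675.1704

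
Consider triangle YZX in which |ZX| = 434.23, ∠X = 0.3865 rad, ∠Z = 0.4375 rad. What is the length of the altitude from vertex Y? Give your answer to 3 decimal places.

The third angle is ∠Y = π − ∠Z − ∠X = 2.3176 rad.
Law of sines: |XY| = |ZX|·sin Z/sin Y ≈ 250.69.
Law of sines: |YZ| = |ZX|·sin X/sin Y ≈ 223.04.
Area = ½·|ZX|·|XY|·sin X ≈ 20517.
The altitude from Y has length 2·area/|ZX| ≈ 94.497.

h_Y ≈ 94.497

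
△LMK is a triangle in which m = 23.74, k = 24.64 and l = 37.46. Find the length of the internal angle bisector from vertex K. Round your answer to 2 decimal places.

t_K ≈ 27.30

By the law of cosines, cos K = (l² + m² − k²) / (2·l·m) ≈ 0.76448, so ∠K ≈ 0.7006 rad.
The bisector from K has length 2·l·m·cos(∠K/2)/(l+m) ≈ 27.297.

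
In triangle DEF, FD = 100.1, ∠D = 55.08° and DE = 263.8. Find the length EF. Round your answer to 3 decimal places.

222.213

By the law of cosines, EF² = FD² + DE² − 2·FD·DE·cos D = 49379, so EF ≈ 222.21.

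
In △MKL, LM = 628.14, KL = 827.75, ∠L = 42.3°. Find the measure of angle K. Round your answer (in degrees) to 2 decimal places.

49.34

By the law of cosines, MK² = KL² + LM² − 2·KL·LM·cos L = 3.106e+05, so MK ≈ 557.31.
Law of cosines again: cos K = (MK² + KL² − LM²)/(2·MK·KL) ≈ 0.65162, so ∠K ≈ 49.34°.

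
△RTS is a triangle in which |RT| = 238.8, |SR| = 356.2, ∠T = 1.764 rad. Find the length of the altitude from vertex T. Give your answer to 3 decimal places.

146.321

Law of sines: sin S = |RT|·sin T/|SR| ≈ 0.65794.
Since |SR| ≥ |RT|, only the acute value applies: ∠S ≈ 0.718 rad.
Then ∠R = π − ∠T − ∠S ≈ 0.660 rad.
Law of sines gives |TS| = |SR|·sin R/sin T ≈ 222.39.
Area = ½·|SR|·|RT|·sin R ≈ 26060.
The altitude from T has length 2·area/|SR| ≈ 146.32.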